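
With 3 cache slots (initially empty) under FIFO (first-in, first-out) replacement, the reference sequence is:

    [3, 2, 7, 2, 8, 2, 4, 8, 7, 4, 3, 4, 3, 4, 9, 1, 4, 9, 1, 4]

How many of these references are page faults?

9

3 → miss, frames [3]
2 → miss, frames [3, 2]
7 → miss, frames [3, 2, 7]
2 → hit
8 → miss, evict 3, frames [2, 7, 8]
2 → hit
4 → miss, evict 2, frames [7, 8, 4]
8 → hit
7 → hit
4 → hit
3 → miss, evict 7, frames [8, 4, 3]
4 → hit
3 → hit
4 → hit
9 → miss, evict 8, frames [4, 3, 9]
1 → miss, evict 4, frames [3, 9, 1]
4 → miss, evict 3, frames [9, 1, 4]
9 → hit
1 → hit
4 → hit
Page faults: 9.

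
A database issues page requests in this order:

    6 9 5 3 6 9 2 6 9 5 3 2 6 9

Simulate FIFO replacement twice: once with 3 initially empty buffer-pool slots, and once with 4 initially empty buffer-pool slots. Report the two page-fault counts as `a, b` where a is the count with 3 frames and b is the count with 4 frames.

11, 12

3 frames: F F F F F F F . . F F . F F → 11 faults.
4 frames: F F F F . . F F F F F F F F → 12 faults.
12 > 11: adding a frame increased faults — Belady's anomaly.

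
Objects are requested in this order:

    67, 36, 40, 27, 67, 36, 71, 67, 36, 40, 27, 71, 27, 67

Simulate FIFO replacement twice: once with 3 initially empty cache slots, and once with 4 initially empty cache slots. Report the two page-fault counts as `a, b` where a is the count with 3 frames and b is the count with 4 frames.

10, 11

3 frames: F F F F F F F . . F F . . F → 10 faults.
4 frames: F F F F . . F F F F F F . F → 11 faults.
11 > 10: adding a frame increased faults — Belady's anomaly.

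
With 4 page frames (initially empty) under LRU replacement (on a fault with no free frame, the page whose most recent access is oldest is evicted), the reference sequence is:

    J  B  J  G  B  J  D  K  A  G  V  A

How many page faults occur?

J: fault, frames {J}
B: fault, frames {J,B}
J: hit
G: fault, frames {B,J,G}
B: hit
J: hit
D: fault, frames {G,B,J,D}
K: fault, evict G, frames {B,J,D,K}
A: fault, evict B, frames {J,D,K,A}
G: fault, evict J, frames {D,K,A,G}
V: fault, evict D, frames {K,A,G,V}
A: hit
Page faults: 8.

8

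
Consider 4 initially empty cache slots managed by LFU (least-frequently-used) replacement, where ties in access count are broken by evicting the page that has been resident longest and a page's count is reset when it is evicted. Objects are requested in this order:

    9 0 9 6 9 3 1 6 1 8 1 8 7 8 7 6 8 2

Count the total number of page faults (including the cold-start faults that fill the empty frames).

9 → miss, frames [9]
0 → miss, frames [9, 0]
9 → hit
6 → miss, frames [9, 0, 6]
9 → hit
3 → miss, frames [9, 0, 6, 3]
1 → miss, evict 0, frames [9, 6, 3, 1]
6 → hit
1 → hit
8 → miss, evict 3, frames [9, 6, 1, 8]
1 → hit
8 → hit
7 → miss, evict 6, frames [9, 1, 8, 7]
8 → hit
7 → hit
6 → miss, evict 7, frames [9, 1, 8, 6]
8 → hit
2 → miss, evict 6, frames [9, 1, 8, 2]
Page faults: 9.

9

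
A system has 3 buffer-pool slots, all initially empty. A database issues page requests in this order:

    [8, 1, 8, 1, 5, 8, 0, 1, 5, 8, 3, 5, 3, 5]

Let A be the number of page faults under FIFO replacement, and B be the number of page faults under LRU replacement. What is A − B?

Under FIFO: F F . . F . F . . F F F . . → 7 faults.
Under LRU: F F . . F . F F F F F . . . → 8 faults.
A − B = 7 − 8 = -1.

-1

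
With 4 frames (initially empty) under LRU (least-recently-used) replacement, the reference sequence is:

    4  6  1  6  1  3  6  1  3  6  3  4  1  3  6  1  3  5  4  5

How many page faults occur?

4 → fault, frames [4]
6 → fault, frames [4, 6]
1 → fault, frames [4, 6, 1]
6 → hit
1 → hit
3 → fault, frames [4, 6, 1, 3]
6 → hit
1 → hit
3 → hit
6 → hit
3 → hit
4 → hit
1 → hit
3 → hit
6 → hit
1 → hit
3 → hit
5 → fault, evict 4, frames [6, 1, 3, 5]
4 → fault, evict 6, frames [1, 3, 5, 4]
5 → hit
Page faults: 6.

6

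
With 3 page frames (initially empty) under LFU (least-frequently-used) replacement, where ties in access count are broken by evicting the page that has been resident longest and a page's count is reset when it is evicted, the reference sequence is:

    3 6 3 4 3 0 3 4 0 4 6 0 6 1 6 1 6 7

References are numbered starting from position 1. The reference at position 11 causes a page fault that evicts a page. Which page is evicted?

pos 1: 3: fault, frames {3}
pos 2: 6: fault, frames {3,6}
pos 3: 3: hit
pos 4: 4: fault, frames {3,6,4}
pos 5: 3: hit
pos 6: 0: fault, evict 6, frames {3,4,0}
pos 7: 3: hit
pos 8: 4: hit
pos 9: 0: hit
pos 10: 4: hit
pos 11: 6: fault, evict 0, frames {3,4,6}
At position 11, page 0 is evicted.

0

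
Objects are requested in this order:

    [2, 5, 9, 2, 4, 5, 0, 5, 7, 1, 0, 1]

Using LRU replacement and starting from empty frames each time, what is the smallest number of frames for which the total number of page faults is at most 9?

f=1: 12 faults
f=2: 10 faults
f=3: 9 faults
f=4: 7 faults
f=5: 7 faults
f=6: 7 faults
f=7: 7 faults
Smallest f with faults ≤ 9 is 3.

3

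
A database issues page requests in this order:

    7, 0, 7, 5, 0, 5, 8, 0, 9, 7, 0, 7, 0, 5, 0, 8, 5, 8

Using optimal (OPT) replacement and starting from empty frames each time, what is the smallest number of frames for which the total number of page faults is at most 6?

f=1: 18 faults
f=2: 8 faults
f=3: 7 faults
f=4: 6 faults
f=5: 5 faults
Smallest f with faults ≤ 6 is 4.

4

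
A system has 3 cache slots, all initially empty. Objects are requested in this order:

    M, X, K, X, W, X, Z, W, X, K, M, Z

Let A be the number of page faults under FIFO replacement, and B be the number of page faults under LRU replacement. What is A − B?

Under FIFO: F F F . F . F . F F F F → 9 faults.
Under LRU: F F F . F . F . . F F F → 8 faults.
A − B = 9 − 8 = 1.

1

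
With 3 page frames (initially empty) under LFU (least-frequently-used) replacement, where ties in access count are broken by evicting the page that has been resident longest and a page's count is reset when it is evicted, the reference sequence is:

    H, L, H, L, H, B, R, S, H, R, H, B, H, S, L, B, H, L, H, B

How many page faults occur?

9

H: fault, frames (H)
L: fault, frames (H L)
H: hit
L: hit
H: hit
B: fault, frames (H L B)
R: fault, evict B, frames (H L R)
S: fault, evict R, frames (H L S)
H: hit
R: fault, evict S, frames (H L R)
H: hit
B: fault, evict R, frames (H L B)
H: hit
S: fault, evict B, frames (H L S)
L: hit
B: fault, evict S, frames (H L B)
H: hit
L: hit
H: hit
B: hit
Page faults: 9.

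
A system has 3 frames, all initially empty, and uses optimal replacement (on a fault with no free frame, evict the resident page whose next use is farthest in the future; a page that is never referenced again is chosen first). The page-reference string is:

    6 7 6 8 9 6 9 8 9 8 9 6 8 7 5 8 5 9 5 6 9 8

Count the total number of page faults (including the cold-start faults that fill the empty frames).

7

6: miss, frames (6)
7: miss, frames (6 7)
6: hit
8: miss, frames (6 7 8)
9: miss, evict 7, frames (6 8 9)
6: hit
9: hit
8: hit
9: hit
8: hit
9: hit
6: hit
8: hit
7: miss, evict 6, frames (8 9 7)
5: miss, evict 7, frames (8 9 5)
8: hit
5: hit
9: hit
5: hit
6: miss, evict 5, frames (8 9 6)
9: hit
8: hit
Page faults: 7.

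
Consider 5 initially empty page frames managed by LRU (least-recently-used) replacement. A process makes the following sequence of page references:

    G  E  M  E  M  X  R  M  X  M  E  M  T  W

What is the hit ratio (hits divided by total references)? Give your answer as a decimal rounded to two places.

G: fault, frames (G)
E: fault, frames (G E)
M: fault, frames (G E M)
E: hit
M: hit
X: fault, frames (G E M X)
R: fault, frames (G E M X R)
M: hit
X: hit
M: hit
E: hit
M: hit
T: fault, evict G, frames (R X E M T)
W: fault, evict R, frames (X E M T W)
Hits: 7 of 14 references → 7/14 = 0.5000.

0.50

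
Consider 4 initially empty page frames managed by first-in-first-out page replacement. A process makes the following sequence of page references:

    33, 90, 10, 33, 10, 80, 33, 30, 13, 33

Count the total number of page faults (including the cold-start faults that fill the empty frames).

7

33 → miss, frames [33]
90 → miss, frames [33, 90]
10 → miss, frames [33, 90, 10]
33 → hit
10 → hit
80 → miss, frames [33, 90, 10, 80]
33 → hit
30 → miss, evict 33, frames [90, 10, 80, 30]
13 → miss, evict 90, frames [10, 80, 30, 13]
33 → miss, evict 10, frames [80, 30, 13, 33]
Page faults: 7.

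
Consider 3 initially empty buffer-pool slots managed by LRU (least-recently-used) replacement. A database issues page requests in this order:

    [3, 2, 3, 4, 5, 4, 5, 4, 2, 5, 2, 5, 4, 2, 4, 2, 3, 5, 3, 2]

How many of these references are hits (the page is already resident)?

13

3 → miss, frames {3}
2 → miss, frames {3,2}
3 → hit
4 → miss, frames {2,3,4}
5 → miss, evict 2, frames {3,4,5}
4 → hit
5 → hit
4 → hit
2 → miss, evict 3, frames {5,4,2}
5 → hit
2 → hit
5 → hit
4 → hit
2 → hit
4 → hit
2 → hit
3 → miss, evict 5, frames {4,2,3}
5 → miss, evict 4, frames {2,3,5}
3 → hit
2 → hit
Hits: 13.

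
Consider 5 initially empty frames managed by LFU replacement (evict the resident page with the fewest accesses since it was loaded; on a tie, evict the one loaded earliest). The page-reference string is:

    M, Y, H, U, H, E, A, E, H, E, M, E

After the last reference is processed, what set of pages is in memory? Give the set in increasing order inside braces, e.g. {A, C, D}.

{A, E, H, M, U}

M: fault, frames (M)
Y: fault, frames (M Y)
H: fault, frames (M Y H)
U: fault, frames (M Y H U)
H: hit
E: fault, frames (M Y H U E)
A: fault, evict M, frames (Y H U E A)
E: hit
H: hit
E: hit
M: fault, evict Y, frames (H U E A M)
E: hit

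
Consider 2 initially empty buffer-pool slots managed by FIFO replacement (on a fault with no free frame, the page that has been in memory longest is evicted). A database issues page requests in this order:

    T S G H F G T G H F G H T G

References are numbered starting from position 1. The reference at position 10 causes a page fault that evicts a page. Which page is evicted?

pos 1: T: miss, frames [T]
pos 2: S: miss, frames [T, S]
pos 3: G: miss, evict T, frames [S, G]
pos 4: H: miss, evict S, frames [G, H]
pos 5: F: miss, evict G, frames [H, F]
pos 6: G: miss, evict H, frames [F, G]
pos 7: T: miss, evict F, frames [G, T]
pos 8: G: hit
pos 9: H: miss, evict G, frames [T, H]
pos 10: F: miss, evict T, frames [H, F]
At position 10, page T is evicted.

T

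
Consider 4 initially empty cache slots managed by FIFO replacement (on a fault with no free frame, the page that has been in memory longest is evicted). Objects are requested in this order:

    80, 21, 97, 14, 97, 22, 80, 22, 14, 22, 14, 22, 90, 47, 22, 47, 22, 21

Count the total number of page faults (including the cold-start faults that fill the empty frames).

9

80 -> miss, frames (80)
21 -> miss, frames (80 21)
97 -> miss, frames (80 21 97)
14 -> miss, frames (80 21 97 14)
97 -> hit
22 -> miss, evict 80, frames (21 97 14 22)
80 -> miss, evict 21, frames (97 14 22 80)
22 -> hit
14 -> hit
22 -> hit
14 -> hit
22 -> hit
90 -> miss, evict 97, frames (14 22 80 90)
47 -> miss, evict 14, frames (22 80 90 47)
22 -> hit
47 -> hit
22 -> hit
21 -> miss, evict 22, frames (80 90 47 21)
Page faults: 9.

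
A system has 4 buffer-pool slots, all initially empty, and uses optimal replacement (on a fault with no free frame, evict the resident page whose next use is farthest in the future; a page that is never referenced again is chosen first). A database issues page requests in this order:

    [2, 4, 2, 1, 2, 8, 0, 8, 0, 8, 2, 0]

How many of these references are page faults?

5

2 → fault, frames (2)
4 → fault, frames (2 4)
2 → hit
1 → fault, frames (2 4 1)
2 → hit
8 → fault, frames (2 4 1 8)
0 → fault, evict 1, frames (2 4 8 0)
8 → hit
0 → hit
8 → hit
2 → hit
0 → hit
Page faults: 5.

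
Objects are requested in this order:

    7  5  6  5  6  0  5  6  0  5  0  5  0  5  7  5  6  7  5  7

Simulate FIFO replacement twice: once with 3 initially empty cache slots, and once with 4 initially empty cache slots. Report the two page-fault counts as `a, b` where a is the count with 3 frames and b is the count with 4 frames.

7, 4

3 frames: F F F . . F . . . . . . . . F F F . . . → 7 faults.
4 frames: F F F . . F . . . . . . . . . . . . . . → 4 faults.
4 < 7: adding a frame reduced faults, as is typical.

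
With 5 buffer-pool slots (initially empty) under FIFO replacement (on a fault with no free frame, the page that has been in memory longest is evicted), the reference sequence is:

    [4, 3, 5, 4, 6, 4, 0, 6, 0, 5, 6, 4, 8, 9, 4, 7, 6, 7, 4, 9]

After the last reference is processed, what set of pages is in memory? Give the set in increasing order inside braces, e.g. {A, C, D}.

4: fault, frames (4)
3: fault, frames (4 3)
5: fault, frames (4 3 5)
4: hit
6: fault, frames (4 3 5 6)
4: hit
0: fault, frames (4 3 5 6 0)
6: hit
0: hit
5: hit
6: hit
4: hit
8: fault, evict 4, frames (3 5 6 0 8)
9: fault, evict 3, frames (5 6 0 8 9)
4: fault, evict 5, frames (6 0 8 9 4)
7: fault, evict 6, frames (0 8 9 4 7)
6: fault, evict 0, frames (8 9 4 7 6)
7: hit
4: hit
9: hit

{4, 6, 7, 8, 9}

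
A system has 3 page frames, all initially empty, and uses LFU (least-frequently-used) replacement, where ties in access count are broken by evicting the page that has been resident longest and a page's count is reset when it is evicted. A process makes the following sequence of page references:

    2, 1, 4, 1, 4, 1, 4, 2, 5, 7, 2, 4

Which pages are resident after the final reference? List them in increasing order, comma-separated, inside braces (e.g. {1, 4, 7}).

2 -> miss, frames {2}
1 -> miss, frames {2,1}
4 -> miss, frames {2,1,4}
1 -> hit
4 -> hit
1 -> hit
4 -> hit
2 -> hit
5 -> miss, evict 2, frames {1,4,5}
7 -> miss, evict 5, frames {1,4,7}
2 -> miss, evict 7, frames {1,4,2}
4 -> hit

{1, 2, 4}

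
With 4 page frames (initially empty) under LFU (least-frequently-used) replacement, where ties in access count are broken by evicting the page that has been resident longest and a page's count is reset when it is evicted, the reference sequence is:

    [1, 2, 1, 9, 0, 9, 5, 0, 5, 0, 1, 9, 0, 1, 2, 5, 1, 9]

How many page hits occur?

11

1 → miss, frames {1}
2 → miss, frames {1,2}
1 → hit
9 → miss, frames {1,2,9}
0 → miss, frames {1,2,9,0}
9 → hit
5 → miss, evict 2, frames {1,9,0,5}
0 → hit
5 → hit
0 → hit
1 → hit
9 → hit
0 → hit
1 → hit
2 → miss, evict 5, frames {1,9,0,2}
5 → miss, evict 2, frames {1,9,0,5}
1 → hit
9 → hit
Hits: 11.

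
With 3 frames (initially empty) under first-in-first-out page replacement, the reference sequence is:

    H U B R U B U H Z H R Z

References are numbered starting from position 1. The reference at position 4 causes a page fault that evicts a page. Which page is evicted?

pos 1: H → miss, frames (H)
pos 2: U → miss, frames (H U)
pos 3: B → miss, frames (H U B)
pos 4: R → miss, evict H, frames (U B R)
At position 4, page H is evicted.

H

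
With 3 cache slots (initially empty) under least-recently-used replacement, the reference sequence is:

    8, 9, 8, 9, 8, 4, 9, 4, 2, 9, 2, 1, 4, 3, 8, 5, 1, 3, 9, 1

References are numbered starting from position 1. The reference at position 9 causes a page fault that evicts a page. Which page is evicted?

8

pos 1: 8 -> miss, frames [8]
pos 2: 9 -> miss, frames [8, 9]
pos 3: 8 -> hit
pos 4: 9 -> hit
pos 5: 8 -> hit
pos 6: 4 -> miss, frames [9, 8, 4]
pos 7: 9 -> hit
pos 8: 4 -> hit
pos 9: 2 -> miss, evict 8, frames [9, 4, 2]
At position 9, page 8 is evicted.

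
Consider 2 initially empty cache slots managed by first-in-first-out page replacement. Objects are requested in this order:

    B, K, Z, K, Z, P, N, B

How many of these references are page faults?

6

B: miss, frames (B)
K: miss, frames (B K)
Z: miss, evict B, frames (K Z)
K: hit
Z: hit
P: miss, evict K, frames (Z P)
N: miss, evict Z, frames (P N)
B: miss, evict P, frames (N B)
Page faults: 6.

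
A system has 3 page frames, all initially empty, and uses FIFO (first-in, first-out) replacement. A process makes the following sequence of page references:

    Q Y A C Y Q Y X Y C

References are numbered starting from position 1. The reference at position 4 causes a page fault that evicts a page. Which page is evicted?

pos 1: Q → miss, frames {Q}
pos 2: Y → miss, frames {Q,Y}
pos 3: A → miss, frames {Q,Y,A}
pos 4: C → miss, evict Q, frames {Y,A,C}
At position 4, page Q is evicted.

Q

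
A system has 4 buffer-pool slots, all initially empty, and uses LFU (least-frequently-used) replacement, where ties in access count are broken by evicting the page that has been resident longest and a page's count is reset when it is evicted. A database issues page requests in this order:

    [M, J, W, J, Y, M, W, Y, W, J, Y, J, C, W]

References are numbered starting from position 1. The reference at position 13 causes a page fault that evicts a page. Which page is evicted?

M

pos 1: M → fault, frames [M]
pos 2: J → fault, frames [M, J]
pos 3: W → fault, frames [M, J, W]
pos 4: J → hit
pos 5: Y → fault, frames [M, J, W, Y]
pos 6: M → hit
pos 7: W → hit
pos 8: Y → hit
pos 9: W → hit
pos 10: J → hit
pos 11: Y → hit
pos 12: J → hit
pos 13: C → fault, evict M, frames [J, W, Y, C]
At position 13, page M is evicted.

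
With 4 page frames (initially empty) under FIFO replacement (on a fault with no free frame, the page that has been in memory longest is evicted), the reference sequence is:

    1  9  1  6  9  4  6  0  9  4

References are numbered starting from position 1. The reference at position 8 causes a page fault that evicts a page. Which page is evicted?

1

pos 1: 1 → fault, frames [1]
pos 2: 9 → fault, frames [1, 9]
pos 3: 1 → hit
pos 4: 6 → fault, frames [1, 9, 6]
pos 5: 9 → hit
pos 6: 4 → fault, frames [1, 9, 6, 4]
pos 7: 6 → hit
pos 8: 0 → fault, evict 1, frames [9, 6, 4, 0]
At position 8, page 1 is evicted.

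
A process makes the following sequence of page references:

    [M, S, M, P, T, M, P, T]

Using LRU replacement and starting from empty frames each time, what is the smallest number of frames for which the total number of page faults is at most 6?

f=1: 8 faults
f=2: 7 faults
f=3: 4 faults
f=4: 4 faults
Smallest f with faults ≤ 6 is 3.

3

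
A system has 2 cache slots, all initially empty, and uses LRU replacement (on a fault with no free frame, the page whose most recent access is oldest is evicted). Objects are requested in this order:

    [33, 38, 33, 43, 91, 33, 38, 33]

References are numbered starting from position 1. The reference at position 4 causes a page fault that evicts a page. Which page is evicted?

pos 1: 33 → miss, frames (33)
pos 2: 38 → miss, frames (33 38)
pos 3: 33 → hit
pos 4: 43 → miss, evict 38, frames (33 43)
At position 4, page 38 is evicted.

38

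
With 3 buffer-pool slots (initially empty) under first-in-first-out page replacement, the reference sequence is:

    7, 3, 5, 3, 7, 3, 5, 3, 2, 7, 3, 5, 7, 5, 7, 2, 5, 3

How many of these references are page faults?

8

7 → miss, frames {7}
3 → miss, frames {7,3}
5 → miss, frames {7,3,5}
3 → hit
7 → hit
3 → hit
5 → hit
3 → hit
2 → miss, evict 7, frames {3,5,2}
7 → miss, evict 3, frames {5,2,7}
3 → miss, evict 5, frames {2,7,3}
5 → miss, evict 2, frames {7,3,5}
7 → hit
5 → hit
7 → hit
2 → miss, evict 7, frames {3,5,2}
5 → hit
3 → hit
Page faults: 8.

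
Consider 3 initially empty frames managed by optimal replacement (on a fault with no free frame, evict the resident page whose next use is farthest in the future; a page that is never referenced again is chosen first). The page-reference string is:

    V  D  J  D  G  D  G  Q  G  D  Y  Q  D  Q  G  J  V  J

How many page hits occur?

V -> miss, frames (V)
D -> miss, frames (V D)
J -> miss, frames (V D J)
D -> hit
G -> miss, evict V, frames (D J G)
D -> hit
G -> hit
Q -> miss, evict J, frames (D G Q)
G -> hit
D -> hit
Y -> miss, evict G, frames (D Q Y)
Q -> hit
D -> hit
Q -> hit
G -> miss, evict Y, frames (D Q G)
J -> miss, evict G, frames (D Q J)
V -> miss, evict Q, frames (D J V)
J -> hit
Hits: 9.

9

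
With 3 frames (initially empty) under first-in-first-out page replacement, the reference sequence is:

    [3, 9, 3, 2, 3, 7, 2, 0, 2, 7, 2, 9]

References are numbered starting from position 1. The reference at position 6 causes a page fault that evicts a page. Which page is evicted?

3

pos 1: 3 → fault, frames (3)
pos 2: 9 → fault, frames (3 9)
pos 3: 3 → hit
pos 4: 2 → fault, frames (3 9 2)
pos 5: 3 → hit
pos 6: 7 → fault, evict 3, frames (9 2 7)
At position 6, page 3 is evicted.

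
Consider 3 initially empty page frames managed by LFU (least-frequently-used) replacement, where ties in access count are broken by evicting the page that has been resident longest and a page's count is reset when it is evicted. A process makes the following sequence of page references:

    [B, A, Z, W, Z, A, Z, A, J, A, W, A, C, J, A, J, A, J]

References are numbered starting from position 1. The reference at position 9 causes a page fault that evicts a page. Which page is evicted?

W

pos 1: B -> fault, frames {B}
pos 2: A -> fault, frames {B,A}
pos 3: Z -> fault, frames {B,A,Z}
pos 4: W -> fault, evict B, frames {A,Z,W}
pos 5: Z -> hit
pos 6: A -> hit
pos 7: Z -> hit
pos 8: A -> hit
pos 9: J -> fault, evict W, frames {A,Z,J}
At position 9, page W is evicted.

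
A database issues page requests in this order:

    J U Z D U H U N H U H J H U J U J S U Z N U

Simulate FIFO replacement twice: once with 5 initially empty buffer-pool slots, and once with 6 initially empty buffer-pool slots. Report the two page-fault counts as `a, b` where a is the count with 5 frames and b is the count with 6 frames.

5 frames: F F F F . F . F . . . F . F . . . F . F . . → 10 faults.
6 frames: F F F F . F . F . . . . . . . . . F . . . . → 7 faults.
7 < 10: adding a frame reduced faults, as is typical.

10, 7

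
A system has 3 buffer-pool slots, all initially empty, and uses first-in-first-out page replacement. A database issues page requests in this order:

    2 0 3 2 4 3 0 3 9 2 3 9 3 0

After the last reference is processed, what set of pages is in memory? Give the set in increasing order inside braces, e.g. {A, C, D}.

{0, 2, 3}

2: miss, frames {2}
0: miss, frames {2,0}
3: miss, frames {2,0,3}
2: hit
4: miss, evict 2, frames {0,3,4}
3: hit
0: hit
3: hit
9: miss, evict 0, frames {3,4,9}
2: miss, evict 3, frames {4,9,2}
3: miss, evict 4, frames {9,2,3}
9: hit
3: hit
0: miss, evict 9, frames {2,3,0}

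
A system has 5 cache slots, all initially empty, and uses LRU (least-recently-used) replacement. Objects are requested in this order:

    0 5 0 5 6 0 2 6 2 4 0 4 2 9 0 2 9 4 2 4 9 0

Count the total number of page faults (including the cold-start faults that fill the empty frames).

6

0 -> fault, frames {0}
5 -> fault, frames {0,5}
0 -> hit
5 -> hit
6 -> fault, frames {0,5,6}
0 -> hit
2 -> fault, frames {5,6,0,2}
6 -> hit
2 -> hit
4 -> fault, frames {5,0,6,2,4}
0 -> hit
4 -> hit
2 -> hit
9 -> fault, evict 5, frames {6,0,4,2,9}
0 -> hit
2 -> hit
9 -> hit
4 -> hit
2 -> hit
4 -> hit
9 -> hit
0 -> hit
Page faults: 6.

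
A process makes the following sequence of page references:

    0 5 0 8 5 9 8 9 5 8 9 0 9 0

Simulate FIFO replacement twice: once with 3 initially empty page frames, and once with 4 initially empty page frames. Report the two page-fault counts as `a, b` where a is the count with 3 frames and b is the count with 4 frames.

3 frames: F F . F . F . . . . . F . . → 5 faults.
4 frames: F F . F . F . . . . . . . . → 4 faults.
4 < 5: adding a frame reduced faults, as is typical.

5, 4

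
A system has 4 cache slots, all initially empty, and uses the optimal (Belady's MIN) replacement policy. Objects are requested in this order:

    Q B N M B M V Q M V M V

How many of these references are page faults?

Q → miss, frames (Q)
B → miss, frames (Q B)
N → miss, frames (Q B N)
M → miss, frames (Q B N M)
B → hit
M → hit
V → miss, evict N, frames (Q B M V)
Q → hit
M → hit
V → hit
M → hit
V → hit
Page faults: 5.

5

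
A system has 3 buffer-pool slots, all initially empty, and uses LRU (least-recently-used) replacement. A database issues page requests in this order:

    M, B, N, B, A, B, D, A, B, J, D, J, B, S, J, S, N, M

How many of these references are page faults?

M → fault, frames {M}
B → fault, frames {M,B}
N → fault, frames {M,B,N}
B → hit
A → fault, evict M, frames {N,B,A}
B → hit
D → fault, evict N, frames {A,B,D}
A → hit
B → hit
J → fault, evict D, frames {A,B,J}
D → fault, evict A, frames {B,J,D}
J → hit
B → hit
S → fault, evict D, frames {J,B,S}
J → hit
S → hit
N → fault, evict B, frames {J,S,N}
M → fault, evict J, frames {S,N,M}
Page faults: 10.

10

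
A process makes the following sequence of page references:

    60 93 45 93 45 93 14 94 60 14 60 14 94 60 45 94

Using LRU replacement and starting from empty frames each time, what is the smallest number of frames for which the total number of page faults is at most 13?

f=1: 16 faults
f=2: 11 faults
f=3: 7 faults
f=4: 7 faults
f=5: 5 faults
Smallest f with faults ≤ 13 is 2.

2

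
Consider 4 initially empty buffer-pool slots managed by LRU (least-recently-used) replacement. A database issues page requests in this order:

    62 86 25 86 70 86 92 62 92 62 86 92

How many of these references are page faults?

6

62: fault, frames [62]
86: fault, frames [62, 86]
25: fault, frames [62, 86, 25]
86: hit
70: fault, frames [62, 25, 86, 70]
86: hit
92: fault, evict 62, frames [25, 70, 86, 92]
62: fault, evict 25, frames [70, 86, 92, 62]
92: hit
62: hit
86: hit
92: hit
Page faults: 6.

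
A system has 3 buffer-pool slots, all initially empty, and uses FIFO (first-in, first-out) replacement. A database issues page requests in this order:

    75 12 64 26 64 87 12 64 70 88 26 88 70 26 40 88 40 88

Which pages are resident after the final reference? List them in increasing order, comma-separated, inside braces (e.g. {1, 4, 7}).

{26, 40, 88}

75 -> miss, frames (75)
12 -> miss, frames (75 12)
64 -> miss, frames (75 12 64)
26 -> miss, evict 75, frames (12 64 26)
64 -> hit
87 -> miss, evict 12, frames (64 26 87)
12 -> miss, evict 64, frames (26 87 12)
64 -> miss, evict 26, frames (87 12 64)
70 -> miss, evict 87, frames (12 64 70)
88 -> miss, evict 12, frames (64 70 88)
26 -> miss, evict 64, frames (70 88 26)
88 -> hit
70 -> hit
26 -> hit
40 -> miss, evict 70, frames (88 26 40)
88 -> hit
40 -> hit
88 -> hit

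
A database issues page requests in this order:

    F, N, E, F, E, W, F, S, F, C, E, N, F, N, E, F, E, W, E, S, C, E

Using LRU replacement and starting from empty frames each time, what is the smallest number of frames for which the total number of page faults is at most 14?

f=1: 22 faults
f=2: 17 faults
f=3: 12 faults
f=4: 11 faults
f=5: 10 faults
f=6: 6 faults
Smallest f with faults ≤ 14 is 3.

3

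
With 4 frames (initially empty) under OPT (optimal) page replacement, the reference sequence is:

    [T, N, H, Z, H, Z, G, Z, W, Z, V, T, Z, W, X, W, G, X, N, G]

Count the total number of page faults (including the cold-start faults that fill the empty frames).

10

T: miss, frames {T}
N: miss, frames {T,N}
H: miss, frames {T,N,H}
Z: miss, frames {T,N,H,Z}
H: hit
Z: hit
G: miss, evict H, frames {T,N,Z,G}
Z: hit
W: miss, evict N, frames {T,Z,G,W}
Z: hit
V: miss, evict G, frames {T,Z,W,V}
T: hit
Z: hit
W: hit
X: miss, evict V, frames {T,Z,W,X}
W: hit
G: miss, evict W, frames {T,Z,X,G}
X: hit
N: miss, evict X, frames {T,Z,G,N}
G: hit
Page faults: 10.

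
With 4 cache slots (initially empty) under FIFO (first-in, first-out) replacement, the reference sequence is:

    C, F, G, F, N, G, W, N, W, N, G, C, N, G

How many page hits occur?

8

C: fault, frames [C]
F: fault, frames [C, F]
G: fault, frames [C, F, G]
F: hit
N: fault, frames [C, F, G, N]
G: hit
W: fault, evict C, frames [F, G, N, W]
N: hit
W: hit
N: hit
G: hit
C: fault, evict F, frames [G, N, W, C]
N: hit
G: hit
Hits: 8.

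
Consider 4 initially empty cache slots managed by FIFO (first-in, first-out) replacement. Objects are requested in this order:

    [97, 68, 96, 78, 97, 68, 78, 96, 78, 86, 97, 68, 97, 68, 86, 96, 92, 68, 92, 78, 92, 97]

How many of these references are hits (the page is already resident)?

97: fault, frames {97}
68: fault, frames {97,68}
96: fault, frames {97,68,96}
78: fault, frames {97,68,96,78}
97: hit
68: hit
78: hit
96: hit
78: hit
86: fault, evict 97, frames {68,96,78,86}
97: fault, evict 68, frames {96,78,86,97}
68: fault, evict 96, frames {78,86,97,68}
97: hit
68: hit
86: hit
96: fault, evict 78, frames {86,97,68,96}
92: fault, evict 86, frames {97,68,96,92}
68: hit
92: hit
78: fault, evict 97, frames {68,96,92,78}
92: hit
97: fault, evict 68, frames {96,92,78,97}
Hits: 11.

11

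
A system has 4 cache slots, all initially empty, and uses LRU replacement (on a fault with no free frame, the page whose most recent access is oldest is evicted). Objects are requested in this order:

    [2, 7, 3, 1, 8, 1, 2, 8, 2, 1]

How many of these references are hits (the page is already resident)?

2: fault, frames {2}
7: fault, frames {2,7}
3: fault, frames {2,7,3}
1: fault, frames {2,7,3,1}
8: fault, evict 2, frames {7,3,1,8}
1: hit
2: fault, evict 7, frames {3,8,1,2}
8: hit
2: hit
1: hit
Hits: 4.

4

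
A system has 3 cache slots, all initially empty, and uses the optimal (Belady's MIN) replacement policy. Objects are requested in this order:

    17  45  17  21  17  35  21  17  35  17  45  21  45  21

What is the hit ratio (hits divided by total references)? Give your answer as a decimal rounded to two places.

0.64

17: miss, frames (17)
45: miss, frames (17 45)
17: hit
21: miss, frames (17 45 21)
17: hit
35: miss, evict 45, frames (17 21 35)
21: hit
17: hit
35: hit
17: hit
45: miss, evict 35, frames (17 21 45)
21: hit
45: hit
21: hit
Hits: 9 of 14 references → 9/14 = 0.6429.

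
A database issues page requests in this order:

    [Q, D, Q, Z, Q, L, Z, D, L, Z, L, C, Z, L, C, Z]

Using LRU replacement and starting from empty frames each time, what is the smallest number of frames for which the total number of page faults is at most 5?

4

f=1: 16 faults
f=2: 13 faults
f=3: 6 faults
f=4: 5 faults
f=5: 5 faults
Smallest f with faults ≤ 5 is 4.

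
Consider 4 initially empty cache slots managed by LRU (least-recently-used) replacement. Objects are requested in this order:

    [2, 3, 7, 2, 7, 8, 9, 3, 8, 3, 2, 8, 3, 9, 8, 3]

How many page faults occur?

7

2 -> fault, frames (2)
3 -> fault, frames (2 3)
7 -> fault, frames (2 3 7)
2 -> hit
7 -> hit
8 -> fault, frames (3 2 7 8)
9 -> fault, evict 3, frames (2 7 8 9)
3 -> fault, evict 2, frames (7 8 9 3)
8 -> hit
3 -> hit
2 -> fault, evict 7, frames (9 8 3 2)
8 -> hit
3 -> hit
9 -> hit
8 -> hit
3 -> hit
Page faults: 7.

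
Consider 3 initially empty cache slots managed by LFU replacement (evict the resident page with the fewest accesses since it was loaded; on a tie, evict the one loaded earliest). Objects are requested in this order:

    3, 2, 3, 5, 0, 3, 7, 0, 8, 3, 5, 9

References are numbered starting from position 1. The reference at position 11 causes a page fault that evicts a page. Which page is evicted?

8

pos 1: 3: fault, frames (3)
pos 2: 2: fault, frames (3 2)
pos 3: 3: hit
pos 4: 5: fault, frames (3 2 5)
pos 5: 0: fault, evict 2, frames (3 5 0)
pos 6: 3: hit
pos 7: 7: fault, evict 5, frames (3 0 7)
pos 8: 0: hit
pos 9: 8: fault, evict 7, frames (3 0 8)
pos 10: 3: hit
pos 11: 5: fault, evict 8, frames (3 0 5)
At position 11, page 8 is evicted.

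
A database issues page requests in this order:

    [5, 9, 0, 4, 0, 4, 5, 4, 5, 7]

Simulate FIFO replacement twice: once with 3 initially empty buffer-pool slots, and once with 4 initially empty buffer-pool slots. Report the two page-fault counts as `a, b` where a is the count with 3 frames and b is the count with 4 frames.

6, 5

3 frames: F F F F . . F . . F → 6 faults.
4 frames: F F F F . . . . . F → 5 faults.
5 < 6: adding a frame reduced faults, as is typical.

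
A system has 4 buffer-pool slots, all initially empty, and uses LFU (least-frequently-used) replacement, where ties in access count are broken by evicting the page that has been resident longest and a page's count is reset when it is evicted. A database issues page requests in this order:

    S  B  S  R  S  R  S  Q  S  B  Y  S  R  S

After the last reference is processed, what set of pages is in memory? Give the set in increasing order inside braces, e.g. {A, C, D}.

{B, R, S, Y}

S: fault, frames [S]
B: fault, frames [S, B]
S: hit
R: fault, frames [S, B, R]
S: hit
R: hit
S: hit
Q: fault, frames [S, B, R, Q]
S: hit
B: hit
Y: fault, evict Q, frames [S, B, R, Y]
S: hit
R: hit
S: hit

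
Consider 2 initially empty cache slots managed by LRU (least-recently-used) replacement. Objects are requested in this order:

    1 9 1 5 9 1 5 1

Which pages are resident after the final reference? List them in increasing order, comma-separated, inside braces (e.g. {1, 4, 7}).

{1, 5}

1 -> miss, frames {1}
9 -> miss, frames {1,9}
1 -> hit
5 -> miss, evict 9, frames {1,5}
9 -> miss, evict 1, frames {5,9}
1 -> miss, evict 5, frames {9,1}
5 -> miss, evict 9, frames {1,5}
1 -> hit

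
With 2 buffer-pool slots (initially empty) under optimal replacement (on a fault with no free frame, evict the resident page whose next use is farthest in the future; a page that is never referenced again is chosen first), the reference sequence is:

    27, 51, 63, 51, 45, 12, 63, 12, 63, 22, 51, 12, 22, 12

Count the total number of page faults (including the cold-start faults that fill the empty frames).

8

27 → fault, frames [27]
51 → fault, frames [27, 51]
63 → fault, evict 27, frames [51, 63]
51 → hit
45 → fault, evict 51, frames [63, 45]
12 → fault, evict 45, frames [63, 12]
63 → hit
12 → hit
63 → hit
22 → fault, evict 63, frames [12, 22]
51 → fault, evict 22, frames [12, 51]
12 → hit
22 → fault, evict 51, frames [12, 22]
12 → hit
Page faults: 8.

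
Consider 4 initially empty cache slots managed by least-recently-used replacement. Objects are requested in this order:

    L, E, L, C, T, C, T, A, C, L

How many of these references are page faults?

5

L -> fault, frames {L}
E -> fault, frames {L,E}
L -> hit
C -> fault, frames {E,L,C}
T -> fault, frames {E,L,C,T}
C -> hit
T -> hit
A -> fault, evict E, frames {L,C,T,A}
C -> hit
L -> hit
Page faults: 5.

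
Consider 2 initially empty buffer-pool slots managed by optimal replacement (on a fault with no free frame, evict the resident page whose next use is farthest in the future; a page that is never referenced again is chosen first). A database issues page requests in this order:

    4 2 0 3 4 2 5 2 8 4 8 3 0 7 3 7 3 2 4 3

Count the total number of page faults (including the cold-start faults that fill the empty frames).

13

4 → miss, frames {4}
2 → miss, frames {4,2}
0 → miss, evict 2, frames {4,0}
3 → miss, evict 0, frames {4,3}
4 → hit
2 → miss, evict 3, frames {4,2}
5 → miss, evict 4, frames {2,5}
2 → hit
8 → miss, evict 5, frames {2,8}
4 → miss, evict 2, frames {8,4}
8 → hit
3 → miss, evict 8, frames {4,3}
0 → miss, evict 4, frames {3,0}
7 → miss, evict 0, frames {3,7}
3 → hit
7 → hit
3 → hit
2 → miss, evict 7, frames {3,2}
4 → miss, evict 2, frames {3,4}
3 → hit
Page faults: 13.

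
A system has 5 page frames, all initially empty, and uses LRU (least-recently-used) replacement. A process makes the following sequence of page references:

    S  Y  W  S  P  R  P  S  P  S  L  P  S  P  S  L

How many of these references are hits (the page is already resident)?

10

S → fault, frames (S)
Y → fault, frames (S Y)
W → fault, frames (S Y W)
S → hit
P → fault, frames (Y W S P)
R → fault, frames (Y W S P R)
P → hit
S → hit
P → hit
S → hit
L → fault, evict Y, frames (W R P S L)
P → hit
S → hit
P → hit
S → hit
L → hit
Hits: 10.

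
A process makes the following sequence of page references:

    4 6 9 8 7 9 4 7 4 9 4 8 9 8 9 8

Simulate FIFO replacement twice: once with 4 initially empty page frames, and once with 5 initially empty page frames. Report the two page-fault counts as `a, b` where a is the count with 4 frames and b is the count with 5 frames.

4 frames: F F F F F . F . . . . . . . . . → 6 faults.
5 frames: F F F F F . . . . . . . . . . . → 5 faults.
5 < 6: adding a frame reduced faults, as is typical.

6, 5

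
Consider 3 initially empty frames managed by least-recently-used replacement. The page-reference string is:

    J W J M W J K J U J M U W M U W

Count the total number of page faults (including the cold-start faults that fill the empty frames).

7

J → miss, frames (J)
W → miss, frames (J W)
J → hit
M → miss, frames (W J M)
W → hit
J → hit
K → miss, evict M, frames (W J K)
J → hit
U → miss, evict W, frames (K J U)
J → hit
M → miss, evict K, frames (U J M)
U → hit
W → miss, evict J, frames (M U W)
M → hit
U → hit
W → hit
Page faults: 7.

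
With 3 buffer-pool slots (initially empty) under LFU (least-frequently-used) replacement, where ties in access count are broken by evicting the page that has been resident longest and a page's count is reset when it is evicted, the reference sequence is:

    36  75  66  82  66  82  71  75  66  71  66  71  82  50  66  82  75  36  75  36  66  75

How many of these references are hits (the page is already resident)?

36: fault, frames [36]
75: fault, frames [36, 75]
66: fault, frames [36, 75, 66]
82: fault, evict 36, frames [75, 66, 82]
66: hit
82: hit
71: fault, evict 75, frames [66, 82, 71]
75: fault, evict 71, frames [66, 82, 75]
66: hit
71: fault, evict 75, frames [66, 82, 71]
66: hit
71: hit
82: hit
50: fault, evict 71, frames [66, 82, 50]
66: hit
82: hit
75: fault, evict 50, frames [66, 82, 75]
36: fault, evict 75, frames [66, 82, 36]
75: fault, evict 36, frames [66, 82, 75]
36: fault, evict 75, frames [66, 82, 36]
66: hit
75: fault, evict 36, frames [66, 82, 75]
Hits: 9.

9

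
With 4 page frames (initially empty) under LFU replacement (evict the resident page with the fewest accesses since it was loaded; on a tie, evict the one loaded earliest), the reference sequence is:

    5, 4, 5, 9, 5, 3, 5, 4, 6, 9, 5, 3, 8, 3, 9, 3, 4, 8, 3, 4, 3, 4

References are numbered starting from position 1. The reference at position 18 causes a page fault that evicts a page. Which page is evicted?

9

pos 1: 5: miss, frames [5]
pos 2: 4: miss, frames [5, 4]
pos 3: 5: hit
pos 4: 9: miss, frames [5, 4, 9]
pos 5: 5: hit
pos 6: 3: miss, frames [5, 4, 9, 3]
pos 7: 5: hit
pos 8: 4: hit
pos 9: 6: miss, evict 9, frames [5, 4, 3, 6]
pos 10: 9: miss, evict 3, frames [5, 4, 6, 9]
pos 11: 5: hit
pos 12: 3: miss, evict 6, frames [5, 4, 9, 3]
pos 13: 8: miss, evict 9, frames [5, 4, 3, 8]
pos 14: 3: hit
pos 15: 9: miss, evict 8, frames [5, 4, 3, 9]
pos 16: 3: hit
pos 17: 4: hit
pos 18: 8: miss, evict 9, frames [5, 4, 3, 8]
At position 18, page 9 is evicted.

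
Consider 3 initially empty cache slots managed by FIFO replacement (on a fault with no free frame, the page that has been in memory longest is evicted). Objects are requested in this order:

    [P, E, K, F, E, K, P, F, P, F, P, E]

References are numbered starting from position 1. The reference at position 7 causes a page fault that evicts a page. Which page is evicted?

pos 1: P -> fault, frames [P]
pos 2: E -> fault, frames [P, E]
pos 3: K -> fault, frames [P, E, K]
pos 4: F -> fault, evict P, frames [E, K, F]
pos 5: E -> hit
pos 6: K -> hit
pos 7: P -> fault, evict E, frames [K, F, P]
At position 7, page E is evicted.

E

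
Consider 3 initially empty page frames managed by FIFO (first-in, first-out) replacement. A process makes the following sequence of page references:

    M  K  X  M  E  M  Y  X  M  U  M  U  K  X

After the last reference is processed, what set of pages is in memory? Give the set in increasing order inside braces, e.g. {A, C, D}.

{K, M, X}

M -> miss, frames (M)
K -> miss, frames (M K)
X -> miss, frames (M K X)
M -> hit
E -> miss, evict M, frames (K X E)
M -> miss, evict K, frames (X E M)
Y -> miss, evict X, frames (E M Y)
X -> miss, evict E, frames (M Y X)
M -> hit
U -> miss, evict M, frames (Y X U)
M -> miss, evict Y, frames (X U M)
U -> hit
K -> miss, evict X, frames (U M K)
X -> miss, evict U, frames (M K X)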